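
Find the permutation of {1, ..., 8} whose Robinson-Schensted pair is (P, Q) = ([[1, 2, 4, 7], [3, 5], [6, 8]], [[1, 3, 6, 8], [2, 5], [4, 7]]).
Reverse the RSK construction: for i from n down to 1, find the cell of Q containing i, remove the entry at that cell from P, and reverse-bump it up through P; the value ejected from row 1 is w(i).

Step i=8: Q has 8 at row 1, column 4; remove that cell from P, ejecting 7. So w(8) = 7. P is now [[1, 2, 4], [3, 5], [6, 8]].
Step i=7: Q has 7 at row 3, column 2; remove 8 from row 3 of P and reverse-bump: 8 enters row 2 and ejects 5; 5 enters row 1 and ejects 4. So w(7) = 4. P is now [[1, 2, 5], [3, 8], [6]].
Step i=6: Q has 6 at row 1, column 3; remove that cell from P, ejecting 5. So w(6) = 5. P is now [[1, 2], [3, 8], [6]].
Step i=5: Q has 5 at row 2, column 2; remove 8 from row 2 of P and reverse-bump: 8 enters row 1 and ejects 2. So w(5) = 2. P is now [[1, 8], [3], [6]].
Step i=4: Q has 4 at row 3, column 1; remove 6 from row 3 of P and reverse-bump: 6 enters row 2 and ejects 3; 3 enters row 1 and ejects 1. So w(4) = 1. P is now [[3, 8], [6]].
Step i=3: Q has 3 at row 1, column 2; remove that cell from P, ejecting 8. So w(3) = 8. P is now [[3], [6]].
Step i=2: Q has 2 at row 2, column 1; remove 6 from row 2 of P and reverse-bump: 6 enters row 1 and ejects 3. So w(2) = 3. P is now [[6]].
Step i=1: Q has 1 at row 1, column 1; remove that cell from P, ejecting 6. So w(1) = 6. P is now [].

So w = 6 3 8 1 2 5 4 7.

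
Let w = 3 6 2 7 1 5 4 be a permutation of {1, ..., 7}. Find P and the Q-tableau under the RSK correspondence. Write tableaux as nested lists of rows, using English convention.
Insert each entry of the permutation into P by Schensted row insertion, recording in Q the position of each new cell.

Insert 3: appended to row 1. P = [[3]], Q = [[1]].
Insert 6: appended to row 1. P = [[3, 6]], Q = [[1, 2]].
Insert 2: 2 bumps 3 from row 1; 3 starts row 2. P = [[2, 6], [3]], Q = [[1, 2], [3]].
Insert 7: appended to row 1. P = [[2, 6, 7], [3]], Q = [[1, 2, 4], [3]].
Insert 1: 1 bumps 2 from row 1; 2 bumps 3 from row 2; 3 starts row 3. P = [[1, 6, 7], [2], [3]], Q = [[1, 2, 4], [3], [5]].
Insert 5: 5 bumps 6 from row 1; 6 appends to row 2. P = [[1, 5, 7], [2, 6], [3]], Q = [[1, 2, 4], [3, 6], [5]].
Insert 4: 4 bumps 5 from row 1; 5 bumps 6 from row 2; 6 appends to row 3. P = [[1, 4, 7], [2, 5], [3, 6]], Q = [[1, 2, 4], [3, 6], [5, 7]].

So P = [[1, 4, 7], [2, 5], [3, 6]], Q = [[1, 2, 4], [3, 6], [5, 7]].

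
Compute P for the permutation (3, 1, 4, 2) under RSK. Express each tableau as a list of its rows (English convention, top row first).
P = [[1, 2], [3, 4]]

Insert 3: appended to row 1. P = [[3]].
Insert 1: 1 bumps 3 from row 1; 3 starts row 2. P = [[1], [3]].
Insert 4: appended to row 1. P = [[1, 4], [3]].
Insert 2: 2 bumps 4 from row 1; 4 appends to row 2. P = [[1, 2], [3, 4]].

So P = [[1, 2], [3, 4]].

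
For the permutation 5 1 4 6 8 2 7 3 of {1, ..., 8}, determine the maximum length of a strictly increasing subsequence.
4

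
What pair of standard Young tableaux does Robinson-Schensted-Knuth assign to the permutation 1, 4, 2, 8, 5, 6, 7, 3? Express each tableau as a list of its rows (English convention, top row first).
P = [[1, 2, 3, 6, 7], [4, 5], [8]], Q = [[1, 2, 4, 6, 7], [3, 5], [8]]

Insert each entry of the permutation into P by Schensted row insertion, recording in Q the position of each new cell.

Insert 1: appended to row 1. P = [[1]].
Insert 4: appended to row 1. P = [[1, 4]].
Insert 2: 2 bumps 4 from row 1; 4 starts row 2. P = [[1, 2], [4]].
Insert 8: appended to row 1. P = [[1, 2, 8], [4]].
Insert 5: 5 bumps 8 from row 1; 8 appends to row 2. P = [[1, 2, 5], [4, 8]].
Insert 6: appended to row 1. P = [[1, 2, 5, 6], [4, 8]].
Insert 7: appended to row 1. P = [[1, 2, 5, 6, 7], [4, 8]].
Insert 3: 3 bumps 5 from row 1; 5 bumps 8 from row 2; 8 starts row 3. P = [[1, 2, 3, 6, 7], [4, 5], [8]].

So P = [[1, 2, 3, 6, 7], [4, 5], [8]], Q = [[1, 2, 4, 6, 7], [3, 5], [8]].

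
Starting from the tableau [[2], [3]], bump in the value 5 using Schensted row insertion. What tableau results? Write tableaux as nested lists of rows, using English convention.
5 is larger than every entry of row 1, so it is appended to row 1. The new tableau is [[2, 5], [3]].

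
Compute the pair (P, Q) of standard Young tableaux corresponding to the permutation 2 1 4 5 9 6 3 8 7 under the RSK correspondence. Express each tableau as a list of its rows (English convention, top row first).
Insert each entry of the permutation into P by Schensted row insertion, recording in Q the position of each new cell.

Insert 2: appended to row 1. P = [[2]].
Insert 1: 1 bumps 2 from row 1; 2 starts row 2. P = [[1], [2]].
Insert 4: appended to row 1. P = [[1, 4], [2]].
Insert 5: appended to row 1. P = [[1, 4, 5], [2]].
Insert 9: appended to row 1. P = [[1, 4, 5, 9], [2]].
Insert 6: 6 bumps 9 from row 1; 9 appends to row 2. P = [[1, 4, 5, 6], [2, 9]].
Insert 3: 3 bumps 4 from row 1; 4 bumps 9 from row 2; 9 starts row 3. P = [[1, 3, 5, 6], [2, 4], [9]].
Insert 8: appended to row 1. P = [[1, 3, 5, 6, 8], [2, 4], [9]].
Insert 7: 7 bumps 8 from row 1; 8 appends to row 2. P = [[1, 3, 5, 6, 7], [2, 4, 8], [9]].

So P = [[1, 3, 5, 6, 7], [2, 4, 8], [9]], Q = [[1, 3, 4, 5, 8], [2, 6, 9], [7]].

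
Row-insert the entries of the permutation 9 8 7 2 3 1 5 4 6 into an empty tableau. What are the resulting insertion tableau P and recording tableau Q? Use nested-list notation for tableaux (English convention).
Insert each entry of the permutation into P by Schensted row insertion, recording in Q the position of each new cell.

Insert 9: appended to row 1. P = [[9]].
Insert 8: 8 bumps 9 from row 1; 9 starts row 2. P = [[8], [9]].
Insert 7: 7 bumps 8 from row 1; 8 bumps 9 from row 2; 9 starts row 3. P = [[7], [8], [9]].
Insert 2: 2 bumps 7 from row 1; 7 bumps 8 from row 2; 8 bumps 9 from row 3; 9 starts row 4. P = [[2], [7], [8], [9]].
Insert 3: appended to row 1. P = [[2, 3], [7], [8], [9]].
Insert 1: 1 bumps 2 from row 1; 2 bumps 7 from row 2; 7 bumps 8 from row 3; 8 bumps 9 from row 4; 9 starts row 5. P = [[1, 3], [2], [7], [8], [9]].
Insert 5: appended to row 1. P = [[1, 3, 5], [2], [7], [8], [9]].
Insert 4: 4 bumps 5 from row 1; 5 appends to row 2. P = [[1, 3, 4], [2, 5], [7], [8], [9]].
Insert 6: appended to row 1. P = [[1, 3, 4, 6], [2, 5], [7], [8], [9]].

So P = [[1, 3, 4, 6], [2, 5], [7], [8], [9]], Q = [[1, 5, 7, 9], [2, 8], [3], [4], [6]].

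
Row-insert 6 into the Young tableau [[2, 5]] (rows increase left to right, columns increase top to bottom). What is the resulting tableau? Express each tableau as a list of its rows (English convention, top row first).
[[2, 5, 6]]

6 is larger than every entry of row 1, so it is appended to row 1. The new tableau is [[2, 5, 6]].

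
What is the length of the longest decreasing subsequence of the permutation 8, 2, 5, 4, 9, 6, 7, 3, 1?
5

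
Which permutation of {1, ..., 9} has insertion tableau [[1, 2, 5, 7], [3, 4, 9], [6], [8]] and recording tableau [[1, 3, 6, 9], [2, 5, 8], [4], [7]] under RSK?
8 3 6 1 4 9 2 5 7

Reverse RSK: for i = n, n-1, ..., 1, locate i in Q, remove the corresponding corner cell from P, and reverse-bump its entry up through P; the value ejected from row 1 is w(i).

So w = 8 3 6 1 4 9 2 5 7.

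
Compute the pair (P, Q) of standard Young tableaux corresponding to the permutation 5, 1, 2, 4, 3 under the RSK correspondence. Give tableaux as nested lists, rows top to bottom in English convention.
P = [[1, 2, 3], [4], [5]], Q = [[1, 3, 4], [2], [5]]

Insert each entry of the permutation into P by Schensted row insertion, recording in Q the position of each new cell.

Insert 5: appended to row 1. P = [[5]].
Insert 1: 1 bumps 5 from row 1; 5 starts row 2. P = [[1], [5]].
Insert 2: appended to row 1. P = [[1, 2], [5]].
Insert 4: appended to row 1. P = [[1, 2, 4], [5]].
Insert 3: 3 bumps 4 from row 1; 4 bumps 5 from row 2; 5 starts row 3. P = [[1, 2, 3], [4], [5]].

So P = [[1, 2, 3], [4], [5]], Q = [[1, 3, 4], [2], [5]].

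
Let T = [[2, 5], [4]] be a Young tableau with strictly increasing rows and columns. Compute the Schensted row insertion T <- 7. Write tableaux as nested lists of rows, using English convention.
7 is larger than every entry of row 1, so it is appended to row 1. The new tableau is [[2, 5, 7], [4]].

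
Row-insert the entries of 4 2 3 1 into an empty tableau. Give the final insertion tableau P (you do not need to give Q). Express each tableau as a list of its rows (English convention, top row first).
P = [[1, 3], [2], [4]]

Insert 4: appended to row 1. P = [[4]].
Insert 2: 2 bumps 4 from row 1; 4 starts row 2. P = [[2], [4]].
Insert 3: appended to row 1. P = [[2, 3], [4]].
Insert 1: 1 bumps 2 from row 1; 2 bumps 4 from row 2; 4 starts row 3. P = [[1, 3], [2], [4]].

So P = [[1, 3], [2], [4]].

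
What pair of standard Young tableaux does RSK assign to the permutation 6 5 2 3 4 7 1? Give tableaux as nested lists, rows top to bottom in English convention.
P = [[1, 3, 4, 7], [2], [5], [6]], Q = [[1, 4, 5, 6], [2], [3], [7]]

Insert each entry of the permutation into P by Schensted row insertion, recording in Q the position of each new cell.

Insert 6: appended to row 1. P = [[6]], Q = [[1]].
Insert 5: 5 bumps 6 from row 1; 6 starts row 2. P = [[5], [6]], Q = [[1], [2]].
Insert 2: 2 bumps 5 from row 1; 5 bumps 6 from row 2; 6 starts row 3. P = [[2], [5], [6]], Q = [[1], [2], [3]].
Insert 3: appended to row 1. P = [[2, 3], [5], [6]], Q = [[1, 4], [2], [3]].
Insert 4: appended to row 1. P = [[2, 3, 4], [5], [6]], Q = [[1, 4, 5], [2], [3]].
Insert 7: appended to row 1. P = [[2, 3, 4, 7], [5], [6]], Q = [[1, 4, 5, 6], [2], [3]].
Insert 1: 1 bumps 2 from row 1; 2 bumps 5 from row 2; 5 bumps 6 from row 3; 6 starts row 4. P = [[1, 3, 4, 7], [2], [5], [6]], Q = [[1, 4, 5, 6], [2], [3], [7]].

So P = [[1, 3, 4, 7], [2], [5], [6]], Q = [[1, 4, 5, 6], [2], [3], [7]].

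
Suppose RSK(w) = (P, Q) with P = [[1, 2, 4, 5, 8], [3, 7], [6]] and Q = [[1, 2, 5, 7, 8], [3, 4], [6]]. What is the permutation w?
Reverse the RSK construction: for i from n down to 1, find the cell of Q containing i, remove the entry at that cell from P, and reverse-bump it up through P; the value ejected from row 1 is w(i).

Step i=8: Q has 8 at row 1, column 5; remove that cell from P, ejecting 8. So w(8) = 8. P is now [[1, 2, 4, 5], [3, 7], [6]].
Step i=7: Q has 7 at row 1, column 4; remove that cell from P, ejecting 5. So w(7) = 5. P is now [[1, 2, 4], [3, 7], [6]].
Step i=6: Q has 6 at row 3, column 1; remove 6 from row 3 of P and reverse-bump: 6 enters row 2 and ejects 3; 3 enters row 1 and ejects 2. So w(6) = 2. P is now [[1, 3, 4], [6, 7]].
Step i=5: Q has 5 at row 1, column 3; remove that cell from P, ejecting 4. So w(5) = 4. P is now [[1, 3], [6, 7]].
Step i=4: Q has 4 at row 2, column 2; remove 7 from row 2 of P and reverse-bump: 7 enters row 1 and ejects 3. So w(4) = 3. P is now [[1, 7], [6]].
Step i=3: Q has 3 at row 2, column 1; remove 6 from row 2 of P and reverse-bump: 6 enters row 1 and ejects 1. So w(3) = 1. P is now [[6, 7]].
Step i=2: Q has 2 at row 1, column 2; remove that cell from P, ejecting 7. So w(2) = 7. P is now [[6]].
Step i=1: Q has 1 at row 1, column 1; remove that cell from P, ejecting 6. So w(1) = 6. P is now [].

So w = 6 7 1 3 4 2 5 8.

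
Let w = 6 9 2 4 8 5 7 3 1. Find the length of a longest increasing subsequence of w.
4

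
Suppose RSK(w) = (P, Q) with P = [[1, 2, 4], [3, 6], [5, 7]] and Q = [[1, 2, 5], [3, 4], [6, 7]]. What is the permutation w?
Reverse the RSK construction: for i from n down to 1, find the cell of Q containing i, remove the entry at that cell from P, and reverse-bump it up through P; the value ejected from row 1 is w(i).

Step i=7: Q has 7 at row 3, column 2; remove 7 from row 3 of P and reverse-bump: 7 enters row 2 and ejects 6; 6 enters row 1 and ejects 4. So w(7) = 4. P is now [[1, 2, 6], [3, 7], [5]].
Step i=6: Q has 6 at row 3, column 1; remove 5 from row 3 of P and reverse-bump: 5 enters row 2 and ejects 3; 3 enters row 1 and ejects 2. So w(6) = 2. P is now [[1, 3, 6], [5, 7]].
Step i=5: Q has 5 at row 1, column 3; remove that cell from P, ejecting 6. So w(5) = 6. P is now [[1, 3], [5, 7]].
Step i=4: Q has 4 at row 2, column 2; remove 7 from row 2 of P and reverse-bump: 7 enters row 1 and ejects 3. So w(4) = 3. P is now [[1, 7], [5]].
Step i=3: Q has 3 at row 2, column 1; remove 5 from row 2 of P and reverse-bump: 5 enters row 1 and ejects 1. So w(3) = 1. P is now [[5, 7]].
Step i=2: Q has 2 at row 1, column 2; remove that cell from P, ejecting 7. So w(2) = 7. P is now [[5]].
Step i=1: Q has 1 at row 1, column 1; remove that cell from P, ejecting 5. So w(1) = 5. P is now [].

So w = 5 7 1 3 6 2 4.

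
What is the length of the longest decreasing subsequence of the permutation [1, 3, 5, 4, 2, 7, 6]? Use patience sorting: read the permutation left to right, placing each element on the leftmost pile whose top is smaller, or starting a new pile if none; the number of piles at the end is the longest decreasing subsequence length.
1: new pile. tops = [1]
3: onto pile 1 (replacing 1). tops = [3]
5: onto pile 1 (replacing 3). tops = [5]
4: new pile. tops = [5, 4]
2: new pile. tops = [5, 4, 2]
7: onto pile 1 (replacing 5). tops = [7, 4, 2]
6: onto pile 2 (replacing 4). tops = [7, 6, 2]

3 piles, so the longest decreasing subsequence has length 3.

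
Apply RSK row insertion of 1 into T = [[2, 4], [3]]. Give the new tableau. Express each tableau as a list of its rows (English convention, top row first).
[[1, 4], [2], [3]]

In row 1, 1 replaces 2 (the leftmost entry greater than 1); 2 is bumped to row 2. In row 2, 2 replaces 3 (the leftmost entry greater than 2); 3 is bumped to row 3. 3 starts a new row 3. The new tableau is [[1, 4], [2], [3]].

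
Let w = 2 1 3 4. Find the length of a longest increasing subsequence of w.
3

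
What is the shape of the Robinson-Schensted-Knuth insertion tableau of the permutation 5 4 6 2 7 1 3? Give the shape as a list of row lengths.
Row-insert each entry into an empty tableau.

After inserting 5: P = [[5]].
After inserting 4: P = [[4], [5]].
After inserting 6: P = [[4, 6], [5]].
After inserting 2: P = [[2, 6], [4], [5]].
After inserting 7: P = [[2, 6, 7], [4], [5]].
After inserting 1: P = [[1, 6, 7], [2], [4], [5]].
After inserting 3: P = [[1, 3, 7], [2, 6], [4], [5]].

The final insertion tableau P = [[1, 3, 7], [2, 6], [4], [5]] has shape [3, 2, 1, 1].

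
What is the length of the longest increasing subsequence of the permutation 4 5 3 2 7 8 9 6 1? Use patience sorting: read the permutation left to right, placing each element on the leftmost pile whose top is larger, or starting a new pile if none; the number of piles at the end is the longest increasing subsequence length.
4: new pile. tops = [4]
5: new pile. tops = [4, 5]
3: onto pile 1 (replacing 4). tops = [3, 5]
2: onto pile 1 (replacing 3). tops = [2, 5]
7: new pile. tops = [2, 5, 7]
8: new pile. tops = [2, 5, 7, 8]
9: new pile. tops = [2, 5, 7, 8, 9]
6: onto pile 3 (replacing 7). tops = [2, 5, 6, 8, 9]
1: onto pile 1 (replacing 2). tops = [1, 5, 6, 8, 9]

5 piles, so the longest increasing subsequence has length 5.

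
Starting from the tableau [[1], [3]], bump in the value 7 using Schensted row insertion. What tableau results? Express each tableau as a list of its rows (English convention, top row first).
[[1, 7], [3]]

7 is larger than every entry of row 1, so it is appended to row 1. The new tableau is [[1, 7], [3]].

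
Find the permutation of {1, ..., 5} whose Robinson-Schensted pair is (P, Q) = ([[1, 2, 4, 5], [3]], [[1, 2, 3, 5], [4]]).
Reverse RSK: for i = n, n-1, ..., 1, locate i in Q, remove the corresponding corner cell from P, and reverse-bump its entry up through P; the value ejected from row 1 is w(i).

So w = 1 3 4 2 5.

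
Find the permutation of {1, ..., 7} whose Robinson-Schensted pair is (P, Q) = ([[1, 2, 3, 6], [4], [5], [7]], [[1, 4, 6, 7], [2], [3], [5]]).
Reverse the RSK construction: for i from n down to 1, find the cell of Q containing i, remove the entry at that cell from P, and reverse-bump it up through P; the value ejected from row 1 is w(i).

Step i=7: Q has 7 at row 1, column 4; remove that cell from P, ejecting 6. So w(7) = 6. P is now [[1, 2, 3], [4], [5], [7]].
Step i=6: Q has 6 at row 1, column 3; remove that cell from P, ejecting 3. So w(6) = 3. P is now [[1, 2], [4], [5], [7]].
Step i=5: Q has 5 at row 4, column 1; remove 7 from row 4 of P and reverse-bump: 7 enters row 3 and ejects 5; 5 enters row 2 and ejects 4; 4 enters row 1 and ejects 2. So w(5) = 2. P is now [[1, 4], [5], [7]].
Step i=4: Q has 4 at row 1, column 2; remove that cell from P, ejecting 4. So w(4) = 4. P is now [[1], [5], [7]].
Step i=3: Q has 3 at row 3, column 1; remove 7 from row 3 of P and reverse-bump: 7 enters row 2 and ejects 5; 5 enters row 1 and ejects 1. So w(3) = 1. P is now [[5], [7]].
Step i=2: Q has 2 at row 2, column 1; remove 7 from row 2 of P and reverse-bump: 7 enters row 1 and ejects 5. So w(2) = 5. P is now [[7]].
Step i=1: Q has 1 at row 1, column 1; remove that cell from P, ejecting 7. So w(1) = 7. P is now [].

So w = 7 5 1 4 2 3 6.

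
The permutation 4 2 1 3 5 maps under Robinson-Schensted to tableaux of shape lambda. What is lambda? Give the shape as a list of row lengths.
Row-insert each entry into an empty tableau.

After inserting 4: P = [[4]].
After inserting 2: P = [[2], [4]].
After inserting 1: P = [[1], [2], [4]].
After inserting 3: P = [[1, 3], [2], [4]].
After inserting 5: P = [[1, 3, 5], [2], [4]].

The final insertion tableau P = [[1, 3, 5], [2], [4]] has shape [3, 1, 1].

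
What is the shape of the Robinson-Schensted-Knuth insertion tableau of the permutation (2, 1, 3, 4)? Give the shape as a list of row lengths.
[3, 1]

Row-insert each entry into an empty tableau.

After inserting 2: P = [[2]].
After inserting 1: P = [[1], [2]].
After inserting 3: P = [[1, 3], [2]].
After inserting 4: P = [[1, 3, 4], [2]].

The final insertion tableau P = [[1, 3, 4], [2]] has shape [3, 1].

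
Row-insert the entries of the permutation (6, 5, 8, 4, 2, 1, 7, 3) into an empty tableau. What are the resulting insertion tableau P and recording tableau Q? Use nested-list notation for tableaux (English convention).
P = [[1, 3], [2, 7], [4, 8], [5], [6]], Q = [[1, 3], [2, 7], [4, 8], [5], [6]]

Insert each entry of the permutation into P by Schensted row insertion, recording in Q the position of each new cell.

Insert 6: appended to row 1. P = [[6]], Q = [[1]].
Insert 5: 5 bumps 6 from row 1; 6 starts row 2. P = [[5], [6]], Q = [[1], [2]].
Insert 8: appended to row 1. P = [[5, 8], [6]], Q = [[1, 3], [2]].
Insert 4: 4 bumps 5 from row 1; 5 bumps 6 from row 2; 6 starts row 3. P = [[4, 8], [5], [6]], Q = [[1, 3], [2], [4]].
Insert 2: 2 bumps 4 from row 1; 4 bumps 5 from row 2; 5 bumps 6 from row 3; 6 starts row 4. P = [[2, 8], [4], [5], [6]], Q = [[1, 3], [2], [4], [5]].
Insert 1: 1 bumps 2 from row 1; 2 bumps 4 from row 2; 4 bumps 5 from row 3; 5 bumps 6 from row 4; 6 starts row 5. P = [[1, 8], [2], [4], [5], [6]], Q = [[1, 3], [2], [4], [5], [6]].
Insert 7: 7 bumps 8 from row 1; 8 appends to row 2. P = [[1, 7], [2, 8], [4], [5], [6]], Q = [[1, 3], [2, 7], [4], [5], [6]].
Insert 3: 3 bumps 7 from row 1; 7 bumps 8 from row 2; 8 appends to row 3. P = [[1, 3], [2, 7], [4, 8], [5], [6]], Q = [[1, 3], [2, 7], [4, 8], [5], [6]].

So P = [[1, 3], [2, 7], [4, 8], [5], [6]], Q = [[1, 3], [2, 7], [4, 8], [5], [6]].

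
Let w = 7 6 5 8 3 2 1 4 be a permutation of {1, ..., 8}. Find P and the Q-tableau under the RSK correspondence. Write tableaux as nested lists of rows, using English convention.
P = [[1, 4], [2, 8], [3], [5], [6], [7]], Q = [[1, 4], [2, 8], [3], [5], [6], [7]]

Insert each entry of the permutation into P by Schensted row insertion, recording in Q the position of each new cell.

Insert 7: appended to row 1. P = [[7]].
Insert 6: 6 bumps 7 from row 1; 7 starts row 2. P = [[6], [7]].
Insert 5: 5 bumps 6 from row 1; 6 bumps 7 from row 2; 7 starts row 3. P = [[5], [6], [7]].
Insert 8: appended to row 1. P = [[5, 8], [6], [7]].
Insert 3: 3 bumps 5 from row 1; 5 bumps 6 from row 2; 6 bumps 7 from row 3; 7 starts row 4. P = [[3, 8], [5], [6], [7]].
Insert 2: 2 bumps 3 from row 1; 3 bumps 5 from row 2; 5 bumps 6 from row 3; 6 bumps 7 from row 4; 7 starts row 5. P = [[2, 8], [3], [5], [6], [7]].
Insert 1: 1 bumps 2 from row 1; 2 bumps 3 from row 2; 3 bumps 5 from row 3; 5 bumps 6 from row 4; 6 bumps 7 from row 5; 7 starts row 6. P = [[1, 8], [2], [3], [5], [6], [7]].
Insert 4: 4 bumps 8 from row 1; 8 appends to row 2. P = [[1, 4], [2, 8], [3], [5], [6], [7]].

So P = [[1, 4], [2, 8], [3], [5], [6], [7]], Q = [[1, 4], [2, 8], [3], [5], [6], [7]].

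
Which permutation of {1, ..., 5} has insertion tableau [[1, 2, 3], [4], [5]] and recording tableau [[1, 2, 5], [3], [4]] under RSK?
1 5 4 2 3

Reverse the RSK construction: for i from n down to 1, find the cell of Q containing i, remove the entry at that cell from P, and reverse-bump it up through P; the value ejected from row 1 is w(i).

Step i=5: Q has 5 at row 1, column 3; remove that cell from P, ejecting 3. So w(5) = 3. P is now [[1, 2], [4], [5]].
Step i=4: Q has 4 at row 3, column 1; remove 5 from row 3 of P and reverse-bump: 5 enters row 2 and ejects 4; 4 enters row 1 and ejects 2. So w(4) = 2. P is now [[1, 4], [5]].
Step i=3: Q has 3 at row 2, column 1; remove 5 from row 2 of P and reverse-bump: 5 enters row 1 and ejects 4. So w(3) = 4. P is now [[1, 5]].
Step i=2: Q has 2 at row 1, column 2; remove that cell from P, ejecting 5. So w(2) = 5. P is now [[1]].
Step i=1: Q has 1 at row 1, column 1; remove that cell from P, ejecting 1. So w(1) = 1. P is now [].

So w = 1 5 4 2 3.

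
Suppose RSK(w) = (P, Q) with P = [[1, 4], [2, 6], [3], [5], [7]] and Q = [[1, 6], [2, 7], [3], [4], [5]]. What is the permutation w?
Reverse the RSK construction: for i from n down to 1, find the cell of Q containing i, remove the entry at that cell from P, and reverse-bump it up through P; the value ejected from row 1 is w(i).

Step i=7: Q has 7 at row 2, column 2; remove 6 from row 2 of P and reverse-bump: 6 enters row 1 and ejects 4. So w(7) = 4. P is now [[1, 6], [2], [3], [5], [7]].
Step i=6: Q has 6 at row 1, column 2; remove that cell from P, ejecting 6. So w(6) = 6. P is now [[1], [2], [3], [5], [7]].
Step i=5: Q has 5 at row 5, column 1; remove 7 from row 5 of P and reverse-bump: 7 enters row 4 and ejects 5; 5 enters row 3 and ejects 3; 3 enters row 2 and ejects 2; 2 enters row 1 and ejects 1. So w(5) = 1. P is now [[2], [3], [5], [7]].
Step i=4: Q has 4 at row 4, column 1; remove 7 from row 4 of P and reverse-bump: 7 enters row 3 and ejects 5; 5 enters row 2 and ejects 3; 3 enters row 1 and ejects 2. So w(4) = 2. P is now [[3], [5], [7]].
Step i=3: Q has 3 at row 3, column 1; remove 7 from row 3 of P and reverse-bump: 7 enters row 2 and ejects 5; 5 enters row 1 and ejects 3. So w(3) = 3. P is now [[5], [7]].
Step i=2: Q has 2 at row 2, column 1; remove 7 from row 2 of P and reverse-bump: 7 enters row 1 and ejects 5. So w(2) = 5. P is now [[7]].
Step i=1: Q has 1 at row 1, column 1; remove that cell from P, ejecting 7. So w(1) = 7. P is now [].

So w = 7 5 3 2 1 6 4.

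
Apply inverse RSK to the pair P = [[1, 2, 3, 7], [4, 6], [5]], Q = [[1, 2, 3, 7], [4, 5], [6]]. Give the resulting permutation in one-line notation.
Reverse RSK: for i = n, n-1, ..., 1, locate i in Q, remove the corresponding corner cell from P, and reverse-bump its entry up through P; the value ejected from row 1 is w(i).

So w = 1 5 6 2 4 3 7.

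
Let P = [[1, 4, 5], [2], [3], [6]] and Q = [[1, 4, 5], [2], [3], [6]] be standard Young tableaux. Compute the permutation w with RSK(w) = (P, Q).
Reverse the RSK construction: for i from n down to 1, find the cell of Q containing i, remove the entry at that cell from P, and reverse-bump it up through P; the value ejected from row 1 is w(i).

Step i=6: Q has 6 at row 4, column 1; remove 6 from row 4 of P and reverse-bump: 6 enters row 3 and ejects 3; 3 enters row 2 and ejects 2; 2 enters row 1 and ejects 1. So w(6) = 1. P is now [[2, 4, 5], [3], [6]].
Step i=5: Q has 5 at row 1, column 3; remove that cell from P, ejecting 5. So w(5) = 5. P is now [[2, 4], [3], [6]].
Step i=4: Q has 4 at row 1, column 2; remove that cell from P, ejecting 4. So w(4) = 4. P is now [[2], [3], [6]].
Step i=3: Q has 3 at row 3, column 1; remove 6 from row 3 of P and reverse-bump: 6 enters row 2 and ejects 3; 3 enters row 1 and ejects 2. So w(3) = 2. P is now [[3], [6]].
Step i=2: Q has 2 at row 2, column 1; remove 6 from row 2 of P and reverse-bump: 6 enters row 1 and ejects 3. So w(2) = 3. P is now [[6]].
Step i=1: Q has 1 at row 1, column 1; remove that cell from P, ejecting 6. So w(1) = 6. P is now [].

So w = 6 3 2 4 5 1.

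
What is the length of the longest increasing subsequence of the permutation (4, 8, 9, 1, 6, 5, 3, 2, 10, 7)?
4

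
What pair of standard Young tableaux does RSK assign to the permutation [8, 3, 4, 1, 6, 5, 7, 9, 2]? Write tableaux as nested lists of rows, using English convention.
P = [[1, 2, 5, 7, 9], [3, 4], [6], [8]], Q = [[1, 3, 5, 7, 8], [2, 6], [4], [9]]

Insert each entry of the permutation into P by Schensted row insertion, recording in Q the position of each new cell.

After inserting 8: P = [[8]].
After inserting 3: P = [[3], [8]].
After inserting 4: P = [[3, 4], [8]].
After inserting 1: P = [[1, 4], [3], [8]].
After inserting 6: P = [[1, 4, 6], [3], [8]].
After inserting 5: P = [[1, 4, 5], [3, 6], [8]].
After inserting 7: P = [[1, 4, 5, 7], [3, 6], [8]].
After inserting 9: P = [[1, 4, 5, 7, 9], [3, 6], [8]].
After inserting 2: P = [[1, 2, 5, 7, 9], [3, 4], [6], [8]].

So P = [[1, 2, 5, 7, 9], [3, 4], [6], [8]], Q = [[1, 3, 5, 7, 8], [2, 6], [4], [9]].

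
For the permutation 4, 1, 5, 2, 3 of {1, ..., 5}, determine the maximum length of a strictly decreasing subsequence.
2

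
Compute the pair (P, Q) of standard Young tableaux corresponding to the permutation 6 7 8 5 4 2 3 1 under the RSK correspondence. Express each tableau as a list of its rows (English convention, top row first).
P = [[1, 3, 8], [2, 7], [4], [5], [6]], Q = [[1, 2, 3], [4, 7], [5], [6], [8]]

Insert each entry of the permutation into P by Schensted row insertion, recording in Q the position of each new cell.

After inserting 6: P = [[6]].
After inserting 7: P = [[6, 7]].
After inserting 8: P = [[6, 7, 8]].
After inserting 5: P = [[5, 7, 8], [6]].
After inserting 4: P = [[4, 7, 8], [5], [6]].
After inserting 2: P = [[2, 7, 8], [4], [5], [6]].
After inserting 3: P = [[2, 3, 8], [4, 7], [5], [6]].
After inserting 1: P = [[1, 3, 8], [2, 7], [4], [5], [6]].

So P = [[1, 3, 8], [2, 7], [4], [5], [6]], Q = [[1, 2, 3], [4, 7], [5], [6], [8]].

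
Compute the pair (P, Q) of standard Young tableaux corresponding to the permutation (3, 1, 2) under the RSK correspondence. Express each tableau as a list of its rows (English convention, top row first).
Insert each entry of the permutation into P by Schensted row insertion, recording in Q the position of each new cell.

After inserting 3: P = [[3]].
After inserting 1: P = [[1], [3]].
After inserting 2: P = [[1, 2], [3]].

So P = [[1, 2], [3]], Q = [[1, 3], [2]].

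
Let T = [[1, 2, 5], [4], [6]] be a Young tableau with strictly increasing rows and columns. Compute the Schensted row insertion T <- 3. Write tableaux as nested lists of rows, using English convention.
In row 1, 3 replaces 5 (the leftmost entry greater than 3); 5 is bumped to row 2. 5 is appended to row 2. The new tableau is [[1, 2, 3], [4, 5], [6]].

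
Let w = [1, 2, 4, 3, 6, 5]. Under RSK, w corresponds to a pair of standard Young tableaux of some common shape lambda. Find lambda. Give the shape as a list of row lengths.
[4, 2]

Row-insert each entry into an empty tableau.

After inserting 1: P = [[1]].
After inserting 2: P = [[1, 2]].
After inserting 4: P = [[1, 2, 4]].
After inserting 3: P = [[1, 2, 3], [4]].
After inserting 6: P = [[1, 2, 3, 6], [4]].
After inserting 5: P = [[1, 2, 3, 5], [4, 6]].

The final insertion tableau P = [[1, 2, 3, 5], [4, 6]] has shape [4, 2].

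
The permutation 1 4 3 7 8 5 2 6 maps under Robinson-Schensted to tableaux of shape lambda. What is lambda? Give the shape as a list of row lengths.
Row-insert each entry into an empty tableau.

After inserting 1: P = [[1]].
After inserting 4: P = [[1, 4]].
After inserting 3: P = [[1, 3], [4]].
After inserting 7: P = [[1, 3, 7], [4]].
After inserting 8: P = [[1, 3, 7, 8], [4]].
After inserting 5: P = [[1, 3, 5, 8], [4, 7]].
After inserting 2: P = [[1, 2, 5, 8], [3, 7], [4]].
After inserting 6: P = [[1, 2, 5, 6], [3, 7, 8], [4]].

The final insertion tableau P = [[1, 2, 5, 6], [3, 7, 8], [4]] has shape [4, 3, 1].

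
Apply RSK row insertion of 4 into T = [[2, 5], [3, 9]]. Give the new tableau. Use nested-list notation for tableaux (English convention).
[[2, 4], [3, 5], [9]]

In row 1, 4 replaces 5 (the leftmost entry greater than 4); 5 is bumped to row 2. In row 2, 5 replaces 9 (the leftmost entry greater than 5); 9 is bumped to row 3. 9 starts a new row 3. The new tableau is [[2, 4], [3, 5], [9]].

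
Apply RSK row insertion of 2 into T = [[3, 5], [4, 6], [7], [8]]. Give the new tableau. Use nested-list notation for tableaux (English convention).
[[2, 5], [3, 6], [4], [7], [8]]

In row 1, 2 replaces 3 (the leftmost entry greater than 2); 3 is bumped to row 2. In row 2, 3 replaces 4 (the leftmost entry greater than 3); 4 is bumped to row 3. In row 3, 4 replaces 7 (the leftmost entry greater than 4); 7 is bumped to row 4. In row 4, 7 replaces 8 (the leftmost entry greater than 7); 8 is bumped to row 5. 8 starts a new row 5. The new tableau is [[2, 5], [3, 6], [4], [7], [8]].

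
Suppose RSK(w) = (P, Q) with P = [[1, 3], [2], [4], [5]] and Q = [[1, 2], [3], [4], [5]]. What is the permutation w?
2 5 4 3 1

Reverse the RSK construction: for i from n down to 1, find the cell of Q containing i, remove the entry at that cell from P, and reverse-bump it up through P; the value ejected from row 1 is w(i).

Step i=5: Q has 5 at row 4, column 1; remove 5 from row 4 of P and reverse-bump: 5 enters row 3 and ejects 4; 4 enters row 2 and ejects 2; 2 enters row 1 and ejects 1. So w(5) = 1. P is now [[2, 3], [4], [5]].
Step i=4: Q has 4 at row 3, column 1; remove 5 from row 3 of P and reverse-bump: 5 enters row 2 and ejects 4; 4 enters row 1 and ejects 3. So w(4) = 3. P is now [[2, 4], [5]].
Step i=3: Q has 3 at row 2, column 1; remove 5 from row 2 of P and reverse-bump: 5 enters row 1 and ejects 4. So w(3) = 4. P is now [[2, 5]].
Step i=2: Q has 2 at row 1, column 2; remove that cell from P, ejecting 5. So w(2) = 5. P is now [[2]].
Step i=1: Q has 1 at row 1, column 1; remove that cell from P, ejecting 2. So w(1) = 2. P is now [].

So w = 2 5 4 3 1.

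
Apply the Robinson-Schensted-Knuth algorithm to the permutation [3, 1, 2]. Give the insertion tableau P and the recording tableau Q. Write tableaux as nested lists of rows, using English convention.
P = [[1, 2], [3]], Q = [[1, 3], [2]]

Insert each entry of the permutation into P by Schensted row insertion, recording in Q the position of each new cell.

Insert 3: appended to row 1. P = [[3]].
Insert 1: 1 bumps 3 from row 1; 3 starts row 2. P = [[1], [3]].
Insert 2: appended to row 1. P = [[1, 2], [3]].

So P = [[1, 2], [3]], Q = [[1, 3], [2]].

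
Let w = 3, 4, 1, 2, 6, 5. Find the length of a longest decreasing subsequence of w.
2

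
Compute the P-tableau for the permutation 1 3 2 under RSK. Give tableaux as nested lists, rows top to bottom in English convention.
Insert 1: appended to row 1. P = [[1]].
Insert 3: appended to row 1. P = [[1, 3]].
Insert 2: 2 bumps 3 from row 1; 3 starts row 2. P = [[1, 2], [3]].

So P = [[1, 2], [3]].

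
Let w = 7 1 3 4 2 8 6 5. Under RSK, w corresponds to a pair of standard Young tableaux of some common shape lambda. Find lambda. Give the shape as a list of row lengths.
Row-insert each entry into an empty tableau.

After inserting 7: P = [[7]].
After inserting 1: P = [[1], [7]].
After inserting 3: P = [[1, 3], [7]].
After inserting 4: P = [[1, 3, 4], [7]].
After inserting 2: P = [[1, 2, 4], [3], [7]].
After inserting 8: P = [[1, 2, 4, 8], [3], [7]].
After inserting 6: P = [[1, 2, 4, 6], [3, 8], [7]].
After inserting 5: P = [[1, 2, 4, 5], [3, 6], [7, 8]].

The final insertion tableau P = [[1, 2, 4, 5], [3, 6], [7, 8]] has shape [4, 2, 2].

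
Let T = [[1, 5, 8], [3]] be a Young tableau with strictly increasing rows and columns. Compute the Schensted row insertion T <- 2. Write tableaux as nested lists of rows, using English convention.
[[1, 2, 8], [3, 5]]

In row 1, 2 replaces 5 (the leftmost entry greater than 2); 5 is bumped to row 2. 5 is appended to row 2. The new tableau is [[1, 2, 8], [3, 5]].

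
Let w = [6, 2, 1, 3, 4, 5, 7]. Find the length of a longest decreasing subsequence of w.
3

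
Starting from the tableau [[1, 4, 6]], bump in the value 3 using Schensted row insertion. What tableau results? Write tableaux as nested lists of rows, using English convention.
[[1, 3, 6], [4]]

In row 1, 3 replaces 4 (the leftmost entry greater than 3); 4 is bumped to row 2. 4 starts a new row 2. The new tableau is [[1, 3, 6], [4]].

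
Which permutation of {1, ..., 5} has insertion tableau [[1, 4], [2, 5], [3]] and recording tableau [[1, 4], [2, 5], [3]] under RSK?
3 2 1 5 4

Reverse the RSK construction: for i from n down to 1, find the cell of Q containing i, remove the entry at that cell from P, and reverse-bump it up through P; the value ejected from row 1 is w(i).

Step i=5: Q has 5 at row 2, column 2; remove 5 from row 2 of P and reverse-bump: 5 enters row 1 and ejects 4. So w(5) = 4. P is now [[1, 5], [2], [3]].
Step i=4: Q has 4 at row 1, column 2; remove that cell from P, ejecting 5. So w(4) = 5. P is now [[1], [2], [3]].
Step i=3: Q has 3 at row 3, column 1; remove 3 from row 3 of P and reverse-bump: 3 enters row 2 and ejects 2; 2 enters row 1 and ejects 1. So w(3) = 1. P is now [[2], [3]].
Step i=2: Q has 2 at row 2, column 1; remove 3 from row 2 of P and reverse-bump: 3 enters row 1 and ejects 2. So w(2) = 2. P is now [[3]].
Step i=1: Q has 1 at row 1, column 1; remove that cell from P, ejecting 3. So w(1) = 3. P is now [].

So w = 3 2 1 5 4.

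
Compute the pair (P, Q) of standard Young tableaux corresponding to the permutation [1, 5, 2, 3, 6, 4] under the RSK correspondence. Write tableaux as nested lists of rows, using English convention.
Insert each entry of the permutation into P by Schensted row insertion, recording in Q the position of each new cell.

Insert 1: appended to row 1. P = [[1]].
Insert 5: appended to row 1. P = [[1, 5]].
Insert 2: 2 bumps 5 from row 1; 5 starts row 2. P = [[1, 2], [5]].
Insert 3: appended to row 1. P = [[1, 2, 3], [5]].
Insert 6: appended to row 1. P = [[1, 2, 3, 6], [5]].
Insert 4: 4 bumps 6 from row 1; 6 appends to row 2. P = [[1, 2, 3, 4], [5, 6]].

So P = [[1, 2, 3, 4], [5, 6]], Q = [[1, 2, 4, 5], [3, 6]].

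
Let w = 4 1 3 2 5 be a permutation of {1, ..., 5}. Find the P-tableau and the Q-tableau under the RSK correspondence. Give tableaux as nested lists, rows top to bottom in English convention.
P = [[1, 2, 5], [3], [4]], Q = [[1, 3, 5], [2], [4]]

Insert each entry of the permutation into P by Schensted row insertion, recording in Q the position of each new cell.

Insert 4: appended to row 1. P = [[4]].
Insert 1: 1 bumps 4 from row 1; 4 starts row 2. P = [[1], [4]].
Insert 3: appended to row 1. P = [[1, 3], [4]].
Insert 2: 2 bumps 3 from row 1; 3 bumps 4 from row 2; 4 starts row 3. P = [[1, 2], [3], [4]].
Insert 5: appended to row 1. P = [[1, 2, 5], [3], [4]].

So P = [[1, 2, 5], [3], [4]], Q = [[1, 3, 5], [2], [4]].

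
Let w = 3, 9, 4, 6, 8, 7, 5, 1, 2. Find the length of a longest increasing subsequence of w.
4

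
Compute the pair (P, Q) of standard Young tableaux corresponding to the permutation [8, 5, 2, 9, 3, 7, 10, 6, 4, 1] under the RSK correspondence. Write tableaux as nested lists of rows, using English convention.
Insert each entry of the permutation into P by Schensted row insertion, recording in Q the position of each new cell.

Insert 8: appended to row 1. P = [[8]], Q = [[1]].
Insert 5: 5 bumps 8 from row 1; 8 starts row 2. P = [[5], [8]], Q = [[1], [2]].
Insert 2: 2 bumps 5 from row 1; 5 bumps 8 from row 2; 8 starts row 3. P = [[2], [5], [8]], Q = [[1], [2], [3]].
Insert 9: appended to row 1. P = [[2, 9], [5], [8]], Q = [[1, 4], [2], [3]].
Insert 3: 3 bumps 9 from row 1; 9 appends to row 2. P = [[2, 3], [5, 9], [8]], Q = [[1, 4], [2, 5], [3]].
Insert 7: appended to row 1. P = [[2, 3, 7], [5, 9], [8]], Q = [[1, 4, 6], [2, 5], [3]].
Insert 10: appended to row 1. P = [[2, 3, 7, 10], [5, 9], [8]], Q = [[1, 4, 6, 7], [2, 5], [3]].
Insert 6: 6 bumps 7 from row 1; 7 bumps 9 from row 2; 9 appends to row 3. P = [[2, 3, 6, 10], [5, 7], [8, 9]], Q = [[1, 4, 6, 7], [2, 5], [3, 8]].
Insert 4: 4 bumps 6 from row 1; 6 bumps 7 from row 2; 7 bumps 8 from row 3; 8 starts row 4. P = [[2, 3, 4, 10], [5, 6], [7, 9], [8]], Q = [[1, 4, 6, 7], [2, 5], [3, 8], [9]].
Insert 1: 1 bumps 2 from row 1; 2 bumps 5 from row 2; 5 bumps 7 from row 3; 7 bumps 8 from row 4; 8 starts row 5. P = [[1, 3, 4, 10], [2, 6], [5, 9], [7], [8]], Q = [[1, 4, 6, 7], [2, 5], [3, 8], [9], [10]].

So P = [[1, 3, 4, 10], [2, 6], [5, 9], [7], [8]], Q = [[1, 4, 6, 7], [2, 5], [3, 8], [9], [10]].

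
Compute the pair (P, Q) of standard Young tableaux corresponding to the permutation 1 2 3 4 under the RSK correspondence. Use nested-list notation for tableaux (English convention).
Insert each entry of the permutation into P by Schensted row insertion, recording in Q the position of each new cell.

Insert 1: appended to row 1. P = [[1]].
Insert 2: appended to row 1. P = [[1, 2]].
Insert 3: appended to row 1. P = [[1, 2, 3]].
Insert 4: appended to row 1. P = [[1, 2, 3, 4]].

So P = [[1, 2, 3, 4]], Q = [[1, 2, 3, 4]].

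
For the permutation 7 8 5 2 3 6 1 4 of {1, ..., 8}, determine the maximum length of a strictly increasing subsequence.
3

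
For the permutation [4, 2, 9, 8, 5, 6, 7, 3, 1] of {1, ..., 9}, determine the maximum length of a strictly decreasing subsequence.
5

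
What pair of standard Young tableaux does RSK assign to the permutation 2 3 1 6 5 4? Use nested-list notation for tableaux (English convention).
Insert each entry of the permutation into P by Schensted row insertion, recording in Q the position of each new cell.

Insert 2: appended to row 1. P = [[2]], Q = [[1]].
Insert 3: appended to row 1. P = [[2, 3]], Q = [[1, 2]].
Insert 1: 1 bumps 2 from row 1; 2 starts row 2. P = [[1, 3], [2]], Q = [[1, 2], [3]].
Insert 6: appended to row 1. P = [[1, 3, 6], [2]], Q = [[1, 2, 4], [3]].
Insert 5: 5 bumps 6 from row 1; 6 appends to row 2. P = [[1, 3, 5], [2, 6]], Q = [[1, 2, 4], [3, 5]].
Insert 4: 4 bumps 5 from row 1; 5 bumps 6 from row 2; 6 starts row 3. P = [[1, 3, 4], [2, 5], [6]], Q = [[1, 2, 4], [3, 5], [6]].

So P = [[1, 3, 4], [2, 5], [6]], Q = [[1, 2, 4], [3, 5], [6]].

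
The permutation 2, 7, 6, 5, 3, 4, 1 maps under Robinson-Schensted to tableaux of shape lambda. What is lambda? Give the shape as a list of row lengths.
[3, 1, 1, 1, 1]

Row-insert each entry into an empty tableau.

After inserting 2: P = [[2]].
After inserting 7: P = [[2, 7]].
After inserting 6: P = [[2, 6], [7]].
After inserting 5: P = [[2, 5], [6], [7]].
After inserting 3: P = [[2, 3], [5], [6], [7]].
After inserting 4: P = [[2, 3, 4], [5], [6], [7]].
After inserting 1: P = [[1, 3, 4], [2], [5], [6], [7]].

The final insertion tableau P = [[1, 3, 4], [2], [5], [6], [7]] has shape [3, 1, 1, 1, 1].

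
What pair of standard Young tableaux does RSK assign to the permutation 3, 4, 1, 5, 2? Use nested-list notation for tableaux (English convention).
Insert each entry of the permutation into P by Schensted row insertion, recording in Q the position of each new cell.

Insert 3: appended to row 1. P = [[3]].
Insert 4: appended to row 1. P = [[3, 4]].
Insert 1: 1 bumps 3 from row 1; 3 starts row 2. P = [[1, 4], [3]].
Insert 5: appended to row 1. P = [[1, 4, 5], [3]].
Insert 2: 2 bumps 4 from row 1; 4 appends to row 2. P = [[1, 2, 5], [3, 4]].

So P = [[1, 2, 5], [3, 4]], Q = [[1, 2, 4], [3, 5]].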